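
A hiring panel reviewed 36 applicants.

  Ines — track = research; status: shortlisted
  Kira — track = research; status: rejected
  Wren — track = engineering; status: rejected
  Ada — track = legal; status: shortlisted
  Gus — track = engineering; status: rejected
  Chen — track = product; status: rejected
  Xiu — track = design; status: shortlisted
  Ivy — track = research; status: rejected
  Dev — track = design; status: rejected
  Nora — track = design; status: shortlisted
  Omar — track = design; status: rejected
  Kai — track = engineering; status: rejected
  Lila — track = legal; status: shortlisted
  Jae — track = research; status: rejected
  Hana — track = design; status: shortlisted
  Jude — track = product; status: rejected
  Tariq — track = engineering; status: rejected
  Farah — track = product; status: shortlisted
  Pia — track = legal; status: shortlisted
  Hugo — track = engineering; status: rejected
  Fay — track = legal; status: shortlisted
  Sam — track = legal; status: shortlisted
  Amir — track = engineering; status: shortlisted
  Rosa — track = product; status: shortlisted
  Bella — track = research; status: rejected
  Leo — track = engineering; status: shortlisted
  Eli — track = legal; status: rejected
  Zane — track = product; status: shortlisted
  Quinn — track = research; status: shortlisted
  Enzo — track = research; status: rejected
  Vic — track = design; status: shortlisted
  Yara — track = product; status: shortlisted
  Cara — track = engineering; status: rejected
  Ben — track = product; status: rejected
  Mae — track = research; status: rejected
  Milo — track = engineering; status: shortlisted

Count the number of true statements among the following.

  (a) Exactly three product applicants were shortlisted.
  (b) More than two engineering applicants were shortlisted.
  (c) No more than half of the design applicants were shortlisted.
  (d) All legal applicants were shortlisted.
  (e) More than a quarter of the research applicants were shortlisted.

(a) product: |A| = 7, |A ∩ B| = 4; needs |A ∩ B| = 3 — false.
(b) engineering: |A| = 9, |A ∩ B| = 3; needs |A ∩ B| > 2 — true.
(c) design: |A| = 6, |A ∩ B| = 4; needs |A ∩ B| ≤ |A ∖ B| — false.
(d) legal: |A| = 6, |A ∩ B| = 5; needs A ⊆ B, i.e. every element of A is in B (|A ∖ B| = 0) — false.
(e) research: |A| = 8, |A ∩ B| = 2; needs |A ∩ B| / |A| > 1/4 — false.

1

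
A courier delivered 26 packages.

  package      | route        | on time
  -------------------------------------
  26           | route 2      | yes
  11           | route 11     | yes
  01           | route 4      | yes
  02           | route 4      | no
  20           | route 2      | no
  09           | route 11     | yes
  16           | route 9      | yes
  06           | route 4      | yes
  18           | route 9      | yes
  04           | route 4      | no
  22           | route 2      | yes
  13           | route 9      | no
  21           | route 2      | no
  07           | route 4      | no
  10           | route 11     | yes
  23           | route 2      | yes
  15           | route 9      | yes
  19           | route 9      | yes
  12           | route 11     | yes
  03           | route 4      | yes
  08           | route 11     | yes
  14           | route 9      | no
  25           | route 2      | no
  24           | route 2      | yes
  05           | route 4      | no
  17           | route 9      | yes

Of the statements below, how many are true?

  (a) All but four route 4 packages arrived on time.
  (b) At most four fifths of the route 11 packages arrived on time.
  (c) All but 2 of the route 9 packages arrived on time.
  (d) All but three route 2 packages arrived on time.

3

(a) route 4: |A| = 7, |A ∩ B| = 3; needs |A ∖ B| = 4 — true.
(b) route 11: |A| = 5, |A ∩ B| = 5; needs |A ∩ B| / |A| ≤ 4/5 — false.
(c) route 9: |A| = 7, |A ∩ B| = 5; needs |A ∖ B| = 2 — true.
(d) route 2: |A| = 7, |A ∩ B| = 4; needs |A ∖ B| = 3 — true.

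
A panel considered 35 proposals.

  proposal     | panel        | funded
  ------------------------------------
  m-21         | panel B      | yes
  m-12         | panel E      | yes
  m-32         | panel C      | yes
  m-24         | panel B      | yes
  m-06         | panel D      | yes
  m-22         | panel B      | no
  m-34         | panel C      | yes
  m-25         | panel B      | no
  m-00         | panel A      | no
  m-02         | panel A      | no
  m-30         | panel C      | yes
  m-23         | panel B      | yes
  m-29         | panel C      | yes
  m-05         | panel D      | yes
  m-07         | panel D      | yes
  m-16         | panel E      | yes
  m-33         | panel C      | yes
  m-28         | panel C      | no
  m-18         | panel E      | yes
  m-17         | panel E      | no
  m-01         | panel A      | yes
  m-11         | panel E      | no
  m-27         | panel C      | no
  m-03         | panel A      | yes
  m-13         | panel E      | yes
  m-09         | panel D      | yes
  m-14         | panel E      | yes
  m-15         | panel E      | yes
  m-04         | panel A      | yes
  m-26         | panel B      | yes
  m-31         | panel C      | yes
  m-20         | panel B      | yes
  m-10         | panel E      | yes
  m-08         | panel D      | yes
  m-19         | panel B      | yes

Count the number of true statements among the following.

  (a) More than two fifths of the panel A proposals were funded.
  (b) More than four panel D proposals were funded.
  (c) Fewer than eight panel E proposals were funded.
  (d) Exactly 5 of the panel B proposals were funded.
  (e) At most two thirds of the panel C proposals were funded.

(a) panel A: |A| = 5, |A ∩ B| = 3; needs |A ∩ B| / |A| > 2/5 — true.
(b) panel D: |A| = 5, |A ∩ B| = 5; needs |A ∩ B| > 4 — true.
(c) panel E: |A| = 9, |A ∩ B| = 7; needs |A ∩ B| < 8 — true.
(d) panel B: |A| = 8, |A ∩ B| = 6; needs |A ∩ B| = 5 — false.
(e) panel C: |A| = 8, |A ∩ B| = 6; needs |A ∩ B| / |A| ≤ 2/3 — false.

3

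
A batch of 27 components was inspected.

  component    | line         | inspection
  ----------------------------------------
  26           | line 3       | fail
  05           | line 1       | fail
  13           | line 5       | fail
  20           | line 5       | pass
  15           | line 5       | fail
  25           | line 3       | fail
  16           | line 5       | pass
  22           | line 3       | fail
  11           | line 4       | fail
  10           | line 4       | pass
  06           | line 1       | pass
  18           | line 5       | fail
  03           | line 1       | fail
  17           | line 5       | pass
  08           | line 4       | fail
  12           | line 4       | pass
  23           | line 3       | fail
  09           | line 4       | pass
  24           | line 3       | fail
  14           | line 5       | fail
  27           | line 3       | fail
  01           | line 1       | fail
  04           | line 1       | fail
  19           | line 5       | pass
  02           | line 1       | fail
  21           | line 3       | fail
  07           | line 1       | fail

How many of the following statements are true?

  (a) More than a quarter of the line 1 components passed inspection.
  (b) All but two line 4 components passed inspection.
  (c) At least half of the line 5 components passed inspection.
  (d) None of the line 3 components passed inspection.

(a) line 1: |A| = 7, |A ∩ B| = 1; needs |A ∩ B| / |A| > 1/4 — false.
(b) line 4: |A| = 5, |A ∩ B| = 3; needs |A ∖ B| = 2 — true.
(c) line 5: |A| = 8, |A ∩ B| = 4; needs |A ∩ B| ≥ |A ∖ B| — true.
(d) line 3: |A| = 7, |A ∩ B| = 0; needs A ∩ B = ∅ (|A ∩ B| = 0) — true.

3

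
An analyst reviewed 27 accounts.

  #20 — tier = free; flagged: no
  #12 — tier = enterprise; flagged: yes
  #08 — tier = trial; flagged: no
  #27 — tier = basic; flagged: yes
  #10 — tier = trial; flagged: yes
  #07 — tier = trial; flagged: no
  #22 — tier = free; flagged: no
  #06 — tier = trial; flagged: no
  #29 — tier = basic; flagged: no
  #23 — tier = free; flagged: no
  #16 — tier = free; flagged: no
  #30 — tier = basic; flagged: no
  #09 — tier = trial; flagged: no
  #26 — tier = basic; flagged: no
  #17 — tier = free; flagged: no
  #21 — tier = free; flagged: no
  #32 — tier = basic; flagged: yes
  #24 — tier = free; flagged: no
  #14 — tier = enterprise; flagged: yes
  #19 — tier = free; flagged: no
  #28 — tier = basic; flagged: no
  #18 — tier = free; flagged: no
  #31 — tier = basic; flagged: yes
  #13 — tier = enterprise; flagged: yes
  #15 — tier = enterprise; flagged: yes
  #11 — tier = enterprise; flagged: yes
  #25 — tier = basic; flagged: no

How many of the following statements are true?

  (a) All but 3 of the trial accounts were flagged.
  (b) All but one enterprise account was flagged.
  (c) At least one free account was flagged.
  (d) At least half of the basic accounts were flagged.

(a) trial: |A| = 5, |A ∩ B| = 1; needs |A ∖ B| = 3 — false.
(b) enterprise: |A| = 5, |A ∩ B| = 5; needs |A ∖ B| = 1 — false.
(c) free: |A| = 9, |A ∩ B| = 0; needs A ∩ B ≠ ∅ (|A ∩ B| ≥ 1) — false.
(d) basic: |A| = 8, |A ∩ B| = 3; needs |A ∩ B| ≥ |A ∖ B| — false.

0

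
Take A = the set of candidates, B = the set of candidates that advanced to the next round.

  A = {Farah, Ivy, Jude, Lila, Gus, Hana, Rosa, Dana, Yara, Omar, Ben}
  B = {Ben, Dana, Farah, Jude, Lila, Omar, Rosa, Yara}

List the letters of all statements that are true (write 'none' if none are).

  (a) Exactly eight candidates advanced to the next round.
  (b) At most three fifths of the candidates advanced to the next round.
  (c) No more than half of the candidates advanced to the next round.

|A| = 11, |A ∩ B| = 8, |A ∖ B| = 3.
(a) |A ∩ B| = 8: holds.
(b) |A ∩ B| / |A| ≤ 3/5: fails.
(c) |A ∩ B| ≤ |A ∖ B|: fails.

(a)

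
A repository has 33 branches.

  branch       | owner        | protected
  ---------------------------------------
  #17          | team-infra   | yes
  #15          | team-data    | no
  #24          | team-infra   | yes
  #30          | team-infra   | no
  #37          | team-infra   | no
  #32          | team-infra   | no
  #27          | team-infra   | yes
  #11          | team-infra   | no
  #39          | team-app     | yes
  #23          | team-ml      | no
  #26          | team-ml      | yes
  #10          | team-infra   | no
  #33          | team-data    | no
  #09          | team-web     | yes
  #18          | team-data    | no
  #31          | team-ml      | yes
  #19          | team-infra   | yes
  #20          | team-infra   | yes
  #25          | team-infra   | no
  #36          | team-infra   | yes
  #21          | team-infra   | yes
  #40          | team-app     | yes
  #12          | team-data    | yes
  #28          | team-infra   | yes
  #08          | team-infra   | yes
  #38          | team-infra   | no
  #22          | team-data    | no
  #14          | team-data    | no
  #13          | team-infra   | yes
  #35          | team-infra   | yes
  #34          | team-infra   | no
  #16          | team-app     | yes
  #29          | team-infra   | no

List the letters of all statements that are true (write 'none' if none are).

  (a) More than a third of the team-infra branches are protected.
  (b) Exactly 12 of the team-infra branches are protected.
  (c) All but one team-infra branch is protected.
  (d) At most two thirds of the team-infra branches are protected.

(a), (d)

|A| = 20, |A ∩ B| = 11, |A ∖ B| = 9.
(a) |A ∩ B| / |A| > 1/3: holds.
(b) |A ∩ B| = 12: fails.
(c) |A ∖ B| = 1: fails.
(d) |A ∩ B| / |A| ≤ 2/3: holds.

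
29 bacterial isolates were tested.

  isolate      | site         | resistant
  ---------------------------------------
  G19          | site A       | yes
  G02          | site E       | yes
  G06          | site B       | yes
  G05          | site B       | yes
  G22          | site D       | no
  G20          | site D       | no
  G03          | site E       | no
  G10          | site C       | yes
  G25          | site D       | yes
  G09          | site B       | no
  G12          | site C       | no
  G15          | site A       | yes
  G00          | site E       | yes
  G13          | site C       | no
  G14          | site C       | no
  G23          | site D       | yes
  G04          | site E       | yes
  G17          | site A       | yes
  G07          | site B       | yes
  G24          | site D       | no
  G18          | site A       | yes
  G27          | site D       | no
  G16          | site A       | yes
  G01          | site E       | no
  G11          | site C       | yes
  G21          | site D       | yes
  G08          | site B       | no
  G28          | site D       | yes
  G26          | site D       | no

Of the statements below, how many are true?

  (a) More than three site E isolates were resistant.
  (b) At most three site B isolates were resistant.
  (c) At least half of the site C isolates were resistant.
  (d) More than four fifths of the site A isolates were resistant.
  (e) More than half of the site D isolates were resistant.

2

(a) site E: |A| = 5, |A ∩ B| = 3; needs |A ∩ B| > 3 — false.
(b) site B: |A| = 5, |A ∩ B| = 3; needs |A ∩ B| ≤ 3 — true.
(c) site C: |A| = 5, |A ∩ B| = 2; needs |A ∩ B| ≥ |A ∖ B| — false.
(d) site A: |A| = 5, |A ∩ B| = 5; needs |A ∩ B| / |A| > 4/5 — true.
(e) site D: |A| = 9, |A ∩ B| = 4; needs |A ∩ B| > |A ∖ B| — false.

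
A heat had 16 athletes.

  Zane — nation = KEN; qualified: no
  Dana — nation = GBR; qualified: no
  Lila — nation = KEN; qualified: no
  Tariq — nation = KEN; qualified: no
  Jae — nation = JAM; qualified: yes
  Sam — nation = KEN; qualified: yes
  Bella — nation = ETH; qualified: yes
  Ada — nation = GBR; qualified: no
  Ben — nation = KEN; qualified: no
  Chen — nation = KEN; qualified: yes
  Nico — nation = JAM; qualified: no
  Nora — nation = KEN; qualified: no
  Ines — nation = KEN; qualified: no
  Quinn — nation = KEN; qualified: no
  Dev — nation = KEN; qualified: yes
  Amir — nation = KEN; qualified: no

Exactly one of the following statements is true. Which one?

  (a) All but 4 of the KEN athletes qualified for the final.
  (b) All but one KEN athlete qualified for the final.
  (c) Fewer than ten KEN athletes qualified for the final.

(c)

|A| = 11, |A ∩ B| = 3, |A ∖ B| = 8.
(a) requires |A ∖ B| = 4: false.
(b) requires |A ∖ B| = 1: false.
(c) requires |A ∩ B| < 10: true.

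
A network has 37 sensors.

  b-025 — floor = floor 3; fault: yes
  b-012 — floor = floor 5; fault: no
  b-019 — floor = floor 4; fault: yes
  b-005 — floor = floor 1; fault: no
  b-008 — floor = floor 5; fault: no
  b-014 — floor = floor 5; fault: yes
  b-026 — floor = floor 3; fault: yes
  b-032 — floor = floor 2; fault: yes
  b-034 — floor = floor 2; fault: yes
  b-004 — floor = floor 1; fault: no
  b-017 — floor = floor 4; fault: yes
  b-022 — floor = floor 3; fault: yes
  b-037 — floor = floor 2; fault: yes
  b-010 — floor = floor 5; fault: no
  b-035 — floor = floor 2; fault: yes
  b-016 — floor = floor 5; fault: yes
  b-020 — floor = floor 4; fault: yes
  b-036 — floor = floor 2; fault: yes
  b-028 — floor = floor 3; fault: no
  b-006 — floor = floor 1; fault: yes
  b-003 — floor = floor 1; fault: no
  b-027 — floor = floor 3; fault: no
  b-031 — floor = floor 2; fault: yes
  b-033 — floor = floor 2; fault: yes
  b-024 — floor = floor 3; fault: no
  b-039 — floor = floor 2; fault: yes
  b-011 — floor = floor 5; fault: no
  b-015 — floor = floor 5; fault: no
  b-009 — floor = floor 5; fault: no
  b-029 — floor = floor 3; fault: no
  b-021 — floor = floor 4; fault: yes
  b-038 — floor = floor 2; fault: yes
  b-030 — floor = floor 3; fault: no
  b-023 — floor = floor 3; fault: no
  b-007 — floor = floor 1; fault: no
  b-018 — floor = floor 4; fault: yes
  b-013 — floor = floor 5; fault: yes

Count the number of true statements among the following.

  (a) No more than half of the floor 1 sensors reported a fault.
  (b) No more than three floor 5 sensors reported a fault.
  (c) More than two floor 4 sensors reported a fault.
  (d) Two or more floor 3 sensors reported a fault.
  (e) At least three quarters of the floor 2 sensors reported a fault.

(a) floor 1: |A| = 5, |A ∩ B| = 1; needs |A ∩ B| ≤ |A ∖ B| — true.
(b) floor 5: |A| = 9, |A ∩ B| = 3; needs |A ∩ B| ≤ 3 — true.
(c) floor 4: |A| = 5, |A ∩ B| = 5; needs |A ∩ B| > 2 — true.
(d) floor 3: |A| = 9, |A ∩ B| = 3; needs |A ∩ B| ≥ 2 — true.
(e) floor 2: |A| = 9, |A ∩ B| = 9; needs |A ∩ B| / |A| ≥ 3/4 — true.

5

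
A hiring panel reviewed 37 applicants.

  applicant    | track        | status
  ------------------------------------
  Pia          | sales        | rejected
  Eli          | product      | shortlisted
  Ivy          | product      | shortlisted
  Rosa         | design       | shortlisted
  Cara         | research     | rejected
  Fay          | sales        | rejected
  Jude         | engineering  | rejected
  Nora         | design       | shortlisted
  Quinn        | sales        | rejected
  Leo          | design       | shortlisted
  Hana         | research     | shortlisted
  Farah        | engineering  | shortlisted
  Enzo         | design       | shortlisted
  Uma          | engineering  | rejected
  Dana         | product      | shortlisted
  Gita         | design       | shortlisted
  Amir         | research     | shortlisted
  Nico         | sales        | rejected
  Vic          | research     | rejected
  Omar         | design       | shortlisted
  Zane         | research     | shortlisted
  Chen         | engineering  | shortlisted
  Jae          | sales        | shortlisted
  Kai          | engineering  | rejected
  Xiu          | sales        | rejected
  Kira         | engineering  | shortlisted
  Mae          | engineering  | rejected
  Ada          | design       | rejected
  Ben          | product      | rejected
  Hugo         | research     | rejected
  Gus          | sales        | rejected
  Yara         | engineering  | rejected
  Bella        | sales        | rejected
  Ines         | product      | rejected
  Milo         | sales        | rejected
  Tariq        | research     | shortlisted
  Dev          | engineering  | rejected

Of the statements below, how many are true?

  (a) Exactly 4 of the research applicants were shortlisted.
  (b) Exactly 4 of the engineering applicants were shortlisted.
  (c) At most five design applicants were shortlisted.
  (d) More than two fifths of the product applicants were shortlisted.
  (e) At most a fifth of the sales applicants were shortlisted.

3

(a) research: |A| = 7, |A ∩ B| = 4; needs |A ∩ B| = 4 — true.
(b) engineering: |A| = 9, |A ∩ B| = 3; needs |A ∩ B| = 4 — false.
(c) design: |A| = 7, |A ∩ B| = 6; needs |A ∩ B| ≤ 5 — false.
(d) product: |A| = 5, |A ∩ B| = 3; needs |A ∩ B| / |A| > 2/5 — true.
(e) sales: |A| = 9, |A ∩ B| = 1; needs |A ∩ B| / |A| ≤ 1/5 — true.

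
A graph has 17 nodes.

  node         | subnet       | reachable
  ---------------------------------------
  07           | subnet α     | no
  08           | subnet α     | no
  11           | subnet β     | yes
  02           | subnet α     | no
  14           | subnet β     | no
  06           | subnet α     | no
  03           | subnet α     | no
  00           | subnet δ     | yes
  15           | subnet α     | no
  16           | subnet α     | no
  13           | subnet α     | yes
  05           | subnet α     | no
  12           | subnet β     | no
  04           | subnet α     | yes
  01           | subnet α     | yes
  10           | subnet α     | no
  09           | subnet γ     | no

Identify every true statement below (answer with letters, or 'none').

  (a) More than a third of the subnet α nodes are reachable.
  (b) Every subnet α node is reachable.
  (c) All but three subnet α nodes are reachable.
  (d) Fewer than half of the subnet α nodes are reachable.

|A| = 12, |A ∩ B| = 3, |A ∖ B| = 9.
(a) |A ∩ B| / |A| > 1/3: fails.
(b) A ⊆ B, i.e. every element of A is in B (|A ∖ B| = 0): fails.
(c) |A ∖ B| = 3: fails.
(d) |A ∩ B| < |A ∖ B|: holds.

(d)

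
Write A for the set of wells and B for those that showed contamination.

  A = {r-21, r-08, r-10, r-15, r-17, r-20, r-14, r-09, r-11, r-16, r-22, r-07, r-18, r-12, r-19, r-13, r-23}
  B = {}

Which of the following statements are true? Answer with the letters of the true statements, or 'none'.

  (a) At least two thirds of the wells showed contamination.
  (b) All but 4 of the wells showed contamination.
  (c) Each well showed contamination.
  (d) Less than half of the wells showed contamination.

|A| = 17, |A ∩ B| = 0, |A ∖ B| = 17.
(a) |A ∩ B| / |A| ≥ 2/3: fails.
(b) |A ∖ B| = 4: fails.
(c) A ⊆ B, i.e. every element of A is in B (|A ∖ B| = 0): fails.
(d) |A ∩ B| < |A ∖ B|: holds.

(d)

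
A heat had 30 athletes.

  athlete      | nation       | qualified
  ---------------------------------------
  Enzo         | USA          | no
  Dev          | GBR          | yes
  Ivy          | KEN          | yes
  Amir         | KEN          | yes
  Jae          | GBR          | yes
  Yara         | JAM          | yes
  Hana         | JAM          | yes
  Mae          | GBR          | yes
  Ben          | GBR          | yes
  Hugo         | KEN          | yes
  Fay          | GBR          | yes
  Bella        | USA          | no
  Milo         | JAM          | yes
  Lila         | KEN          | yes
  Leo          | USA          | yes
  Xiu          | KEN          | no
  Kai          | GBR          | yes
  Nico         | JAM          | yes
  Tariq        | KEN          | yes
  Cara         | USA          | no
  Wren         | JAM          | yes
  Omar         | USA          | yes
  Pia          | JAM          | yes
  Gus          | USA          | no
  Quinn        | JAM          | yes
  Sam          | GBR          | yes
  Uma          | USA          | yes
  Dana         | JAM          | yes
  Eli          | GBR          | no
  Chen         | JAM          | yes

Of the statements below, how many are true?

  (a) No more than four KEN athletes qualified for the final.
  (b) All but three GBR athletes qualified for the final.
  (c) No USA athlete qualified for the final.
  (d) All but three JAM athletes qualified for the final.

0

(a) KEN: |A| = 6, |A ∩ B| = 5; needs |A ∩ B| ≤ 4 — false.
(b) GBR: |A| = 8, |A ∩ B| = 7; needs |A ∖ B| = 3 — false.
(c) USA: |A| = 7, |A ∩ B| = 3; needs A ∩ B = ∅ (|A ∩ B| = 0) — false.
(d) JAM: |A| = 9, |A ∩ B| = 9; needs |A ∖ B| = 3 — false.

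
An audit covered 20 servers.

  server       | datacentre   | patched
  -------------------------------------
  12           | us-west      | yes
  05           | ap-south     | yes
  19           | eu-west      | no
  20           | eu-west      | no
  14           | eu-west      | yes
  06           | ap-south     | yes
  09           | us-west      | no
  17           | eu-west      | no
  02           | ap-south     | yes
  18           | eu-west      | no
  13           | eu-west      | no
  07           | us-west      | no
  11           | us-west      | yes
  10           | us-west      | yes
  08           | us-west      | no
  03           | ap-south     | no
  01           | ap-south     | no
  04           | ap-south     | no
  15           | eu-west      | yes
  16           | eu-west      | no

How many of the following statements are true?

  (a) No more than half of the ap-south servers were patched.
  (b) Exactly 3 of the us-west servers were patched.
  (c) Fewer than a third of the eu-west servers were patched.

3

(a) ap-south: |A| = 6, |A ∩ B| = 3; needs |A ∩ B| ≤ |A ∖ B| — true.
(b) us-west: |A| = 6, |A ∩ B| = 3; needs |A ∩ B| = 3 — true.
(c) eu-west: |A| = 8, |A ∩ B| = 2; needs |A ∩ B| / |A| < 1/3 — true.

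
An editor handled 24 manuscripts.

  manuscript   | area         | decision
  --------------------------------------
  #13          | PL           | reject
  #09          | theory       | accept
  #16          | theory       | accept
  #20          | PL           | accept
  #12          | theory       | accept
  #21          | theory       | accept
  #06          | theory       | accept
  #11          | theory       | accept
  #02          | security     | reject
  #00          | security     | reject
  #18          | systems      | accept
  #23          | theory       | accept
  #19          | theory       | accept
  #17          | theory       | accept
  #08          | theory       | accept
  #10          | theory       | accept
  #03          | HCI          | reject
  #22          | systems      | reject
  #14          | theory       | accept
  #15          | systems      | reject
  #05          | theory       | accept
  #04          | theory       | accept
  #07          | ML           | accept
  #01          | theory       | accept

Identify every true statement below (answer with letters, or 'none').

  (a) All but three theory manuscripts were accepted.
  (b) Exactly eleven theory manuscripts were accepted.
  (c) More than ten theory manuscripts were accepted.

(c)

|A| = 15, |A ∩ B| = 15, |A ∖ B| = 0.
(a) |A ∖ B| = 3: fails.
(b) |A ∩ B| = 11: fails.
(c) |A ∩ B| > 10: holds.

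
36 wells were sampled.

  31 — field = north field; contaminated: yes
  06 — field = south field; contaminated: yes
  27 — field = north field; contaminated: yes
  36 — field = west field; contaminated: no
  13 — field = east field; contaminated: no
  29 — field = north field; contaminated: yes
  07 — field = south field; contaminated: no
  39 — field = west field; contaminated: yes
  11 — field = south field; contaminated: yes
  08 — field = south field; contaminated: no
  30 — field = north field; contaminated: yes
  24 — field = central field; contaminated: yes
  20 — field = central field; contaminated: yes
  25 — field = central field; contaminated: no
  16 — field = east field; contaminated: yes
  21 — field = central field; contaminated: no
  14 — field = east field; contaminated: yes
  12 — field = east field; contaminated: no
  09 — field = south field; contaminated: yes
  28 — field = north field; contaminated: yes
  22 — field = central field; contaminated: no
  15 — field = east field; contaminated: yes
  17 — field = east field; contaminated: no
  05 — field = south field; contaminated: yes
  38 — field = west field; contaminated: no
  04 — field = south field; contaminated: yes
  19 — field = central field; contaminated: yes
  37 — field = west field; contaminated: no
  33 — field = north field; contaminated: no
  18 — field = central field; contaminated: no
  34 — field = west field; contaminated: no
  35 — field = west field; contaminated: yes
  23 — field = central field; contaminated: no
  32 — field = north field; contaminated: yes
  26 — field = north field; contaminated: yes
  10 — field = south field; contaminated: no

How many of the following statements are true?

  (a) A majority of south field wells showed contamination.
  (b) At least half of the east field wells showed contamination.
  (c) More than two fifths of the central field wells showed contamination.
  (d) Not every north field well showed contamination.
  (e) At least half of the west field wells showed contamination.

3

(a) south field: |A| = 8, |A ∩ B| = 5; needs |A ∩ B| > |A ∖ B| — true.
(b) east field: |A| = 6, |A ∩ B| = 3; needs |A ∩ B| ≥ |A ∖ B| — true.
(c) central field: |A| = 8, |A ∩ B| = 3; needs |A ∩ B| / |A| > 2/5 — false.
(d) north field: |A| = 8, |A ∩ B| = 7; needs A ⊄ B (|A ∖ B| ≥ 1) — true.
(e) west field: |A| = 6, |A ∩ B| = 2; needs |A ∩ B| ≥ |A ∖ B| — false.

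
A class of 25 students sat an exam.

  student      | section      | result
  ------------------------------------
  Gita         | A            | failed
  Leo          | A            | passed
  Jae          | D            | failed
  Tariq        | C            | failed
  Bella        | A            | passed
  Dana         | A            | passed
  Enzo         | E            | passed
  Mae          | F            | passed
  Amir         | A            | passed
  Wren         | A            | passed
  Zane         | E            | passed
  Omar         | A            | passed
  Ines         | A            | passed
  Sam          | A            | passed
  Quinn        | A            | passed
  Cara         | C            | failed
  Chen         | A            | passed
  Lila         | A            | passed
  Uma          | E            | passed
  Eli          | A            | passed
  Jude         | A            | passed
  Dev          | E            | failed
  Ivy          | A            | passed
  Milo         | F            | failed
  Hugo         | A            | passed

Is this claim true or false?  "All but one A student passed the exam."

The determiner here denotes the relation: |A ∖ B| = 1.
|A| = 16, |A ∩ B| = 15, |A ∖ B| = 1.
|A ∖ B| = 1, so the statement is true.

True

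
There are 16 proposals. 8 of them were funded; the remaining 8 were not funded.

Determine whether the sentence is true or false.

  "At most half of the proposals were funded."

True

Truth condition: |A ∩ B| ≤ |A ∖ B|.
|A| = 16, |A ∩ B| = 8, |A ∖ B| = 8.
8 = 8, so the statement is true.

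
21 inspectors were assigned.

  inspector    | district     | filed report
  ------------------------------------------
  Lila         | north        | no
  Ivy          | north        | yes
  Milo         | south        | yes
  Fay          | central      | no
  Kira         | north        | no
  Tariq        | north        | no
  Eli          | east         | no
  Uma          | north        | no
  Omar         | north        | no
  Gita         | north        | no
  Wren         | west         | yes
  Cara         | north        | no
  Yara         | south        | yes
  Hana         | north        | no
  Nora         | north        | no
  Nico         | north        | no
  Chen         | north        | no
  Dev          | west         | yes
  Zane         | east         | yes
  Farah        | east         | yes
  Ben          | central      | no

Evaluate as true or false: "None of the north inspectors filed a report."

False

'None of the north inspectors filed a report' holds iff A ∩ B = ∅ (|A ∩ B| = 0).
A (the restrictor) = {Lila, Ivy, Kira, Tariq, Uma, Omar, Gita, Cara, Hana, Nora, Nico, Chen}, |A| = 12.
A ∩ B = {Ivy}, so |A ∩ B| = 1.
So the statement is false.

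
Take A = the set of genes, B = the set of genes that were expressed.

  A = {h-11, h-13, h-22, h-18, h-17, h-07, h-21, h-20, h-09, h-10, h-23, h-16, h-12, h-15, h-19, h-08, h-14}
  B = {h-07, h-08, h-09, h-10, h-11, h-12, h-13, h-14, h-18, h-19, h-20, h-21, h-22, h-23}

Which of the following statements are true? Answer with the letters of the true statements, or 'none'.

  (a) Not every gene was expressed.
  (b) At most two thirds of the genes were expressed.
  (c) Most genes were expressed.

(a), (c)

|A| = 17, |A ∩ B| = 14, |A ∖ B| = 3.
(a) A ⊄ B (|A ∖ B| ≥ 1): holds.
(b) |A ∩ B| / |A| ≤ 2/3: fails.
(c) |A ∩ B| > |A ∖ B|: holds.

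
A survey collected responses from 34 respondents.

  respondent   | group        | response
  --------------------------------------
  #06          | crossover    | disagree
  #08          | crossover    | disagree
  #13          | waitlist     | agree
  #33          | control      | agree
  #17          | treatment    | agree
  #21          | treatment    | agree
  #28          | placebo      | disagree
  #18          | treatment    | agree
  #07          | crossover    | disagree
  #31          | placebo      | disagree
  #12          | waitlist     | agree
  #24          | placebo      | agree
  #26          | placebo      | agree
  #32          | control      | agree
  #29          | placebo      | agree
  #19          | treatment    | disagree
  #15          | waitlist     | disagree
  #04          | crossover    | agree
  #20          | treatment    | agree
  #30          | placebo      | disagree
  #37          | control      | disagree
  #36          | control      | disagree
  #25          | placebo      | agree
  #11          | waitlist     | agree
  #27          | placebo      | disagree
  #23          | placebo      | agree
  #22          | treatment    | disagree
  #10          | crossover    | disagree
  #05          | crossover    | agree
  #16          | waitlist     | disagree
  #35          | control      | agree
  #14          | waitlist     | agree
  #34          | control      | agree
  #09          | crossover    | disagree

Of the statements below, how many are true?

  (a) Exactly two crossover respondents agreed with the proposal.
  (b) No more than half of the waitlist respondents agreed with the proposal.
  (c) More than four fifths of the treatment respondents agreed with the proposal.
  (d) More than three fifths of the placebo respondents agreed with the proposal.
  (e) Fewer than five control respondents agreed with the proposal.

2

(a) crossover: |A| = 7, |A ∩ B| = 2; needs |A ∩ B| = 2 — true.
(b) waitlist: |A| = 6, |A ∩ B| = 4; needs |A ∩ B| ≤ |A ∖ B| — false.
(c) treatment: |A| = 6, |A ∩ B| = 4; needs |A ∩ B| / |A| > 4/5 — false.
(d) placebo: |A| = 9, |A ∩ B| = 5; needs |A ∩ B| / |A| > 3/5 — false.
(e) control: |A| = 6, |A ∩ B| = 4; needs |A ∩ B| < 5 — true.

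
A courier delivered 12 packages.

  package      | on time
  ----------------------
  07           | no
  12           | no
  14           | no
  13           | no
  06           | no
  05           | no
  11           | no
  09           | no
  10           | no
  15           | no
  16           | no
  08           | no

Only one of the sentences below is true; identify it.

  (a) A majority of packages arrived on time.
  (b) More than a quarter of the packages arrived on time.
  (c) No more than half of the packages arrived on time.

|A| = 12, |A ∩ B| = 0, |A ∖ B| = 12.
(a) requires |A ∩ B| > |A ∖ B|: false.
(b) requires |A ∩ B| / |A| > 1/4: false.
(c) requires |A ∩ B| ≤ |A ∖ B|: true.

(c)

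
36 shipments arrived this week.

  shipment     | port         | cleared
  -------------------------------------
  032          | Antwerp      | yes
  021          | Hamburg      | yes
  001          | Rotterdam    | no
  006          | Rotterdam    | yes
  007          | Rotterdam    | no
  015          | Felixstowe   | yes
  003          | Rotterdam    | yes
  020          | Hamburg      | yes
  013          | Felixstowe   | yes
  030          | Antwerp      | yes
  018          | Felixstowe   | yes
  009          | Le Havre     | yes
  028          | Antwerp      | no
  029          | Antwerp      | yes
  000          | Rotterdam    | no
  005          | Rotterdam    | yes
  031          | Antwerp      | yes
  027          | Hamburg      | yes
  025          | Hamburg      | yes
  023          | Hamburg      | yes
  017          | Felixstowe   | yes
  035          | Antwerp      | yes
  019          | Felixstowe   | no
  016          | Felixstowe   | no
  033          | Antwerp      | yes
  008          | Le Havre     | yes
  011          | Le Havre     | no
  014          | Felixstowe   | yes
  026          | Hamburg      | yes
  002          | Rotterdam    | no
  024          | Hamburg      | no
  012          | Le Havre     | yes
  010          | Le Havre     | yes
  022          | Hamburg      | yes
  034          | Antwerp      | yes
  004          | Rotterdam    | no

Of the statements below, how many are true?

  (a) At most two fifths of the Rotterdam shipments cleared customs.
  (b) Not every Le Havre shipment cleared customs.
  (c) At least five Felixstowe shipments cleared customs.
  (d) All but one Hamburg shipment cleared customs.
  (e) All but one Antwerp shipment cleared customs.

5

(a) Rotterdam: |A| = 8, |A ∩ B| = 3; needs |A ∩ B| / |A| ≤ 2/5 — true.
(b) Le Havre: |A| = 5, |A ∩ B| = 4; needs A ⊄ B (|A ∖ B| ≥ 1) — true.
(c) Felixstowe: |A| = 7, |A ∩ B| = 5; needs |A ∩ B| ≥ 5 — true.
(d) Hamburg: |A| = 8, |A ∩ B| = 7; needs |A ∖ B| = 1 — true.
(e) Antwerp: |A| = 8, |A ∩ B| = 7; needs |A ∖ B| = 1 — true.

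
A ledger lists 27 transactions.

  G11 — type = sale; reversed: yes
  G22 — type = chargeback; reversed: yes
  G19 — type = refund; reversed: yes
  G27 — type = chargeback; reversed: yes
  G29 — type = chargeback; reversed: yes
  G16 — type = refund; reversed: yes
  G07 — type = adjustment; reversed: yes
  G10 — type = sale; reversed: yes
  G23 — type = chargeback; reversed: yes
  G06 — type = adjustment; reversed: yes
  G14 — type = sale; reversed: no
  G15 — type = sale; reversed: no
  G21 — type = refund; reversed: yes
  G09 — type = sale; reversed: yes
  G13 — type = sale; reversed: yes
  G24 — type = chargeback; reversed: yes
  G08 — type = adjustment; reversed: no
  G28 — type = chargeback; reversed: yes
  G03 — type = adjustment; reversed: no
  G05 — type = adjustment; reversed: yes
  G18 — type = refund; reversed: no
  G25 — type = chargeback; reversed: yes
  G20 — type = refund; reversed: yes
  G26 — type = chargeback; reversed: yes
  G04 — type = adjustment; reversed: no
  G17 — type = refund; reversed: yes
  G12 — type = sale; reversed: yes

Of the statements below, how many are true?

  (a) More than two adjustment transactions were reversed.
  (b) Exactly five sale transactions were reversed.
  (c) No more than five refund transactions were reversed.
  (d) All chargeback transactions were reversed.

4

(a) adjustment: |A| = 6, |A ∩ B| = 3; needs |A ∩ B| > 2 — true.
(b) sale: |A| = 7, |A ∩ B| = 5; needs |A ∩ B| = 5 — true.
(c) refund: |A| = 6, |A ∩ B| = 5; needs |A ∩ B| ≤ 5 — true.
(d) chargeback: |A| = 8, |A ∩ B| = 8; needs A ⊆ B, i.e. every element of A is in B (|A ∖ B| = 0) — true.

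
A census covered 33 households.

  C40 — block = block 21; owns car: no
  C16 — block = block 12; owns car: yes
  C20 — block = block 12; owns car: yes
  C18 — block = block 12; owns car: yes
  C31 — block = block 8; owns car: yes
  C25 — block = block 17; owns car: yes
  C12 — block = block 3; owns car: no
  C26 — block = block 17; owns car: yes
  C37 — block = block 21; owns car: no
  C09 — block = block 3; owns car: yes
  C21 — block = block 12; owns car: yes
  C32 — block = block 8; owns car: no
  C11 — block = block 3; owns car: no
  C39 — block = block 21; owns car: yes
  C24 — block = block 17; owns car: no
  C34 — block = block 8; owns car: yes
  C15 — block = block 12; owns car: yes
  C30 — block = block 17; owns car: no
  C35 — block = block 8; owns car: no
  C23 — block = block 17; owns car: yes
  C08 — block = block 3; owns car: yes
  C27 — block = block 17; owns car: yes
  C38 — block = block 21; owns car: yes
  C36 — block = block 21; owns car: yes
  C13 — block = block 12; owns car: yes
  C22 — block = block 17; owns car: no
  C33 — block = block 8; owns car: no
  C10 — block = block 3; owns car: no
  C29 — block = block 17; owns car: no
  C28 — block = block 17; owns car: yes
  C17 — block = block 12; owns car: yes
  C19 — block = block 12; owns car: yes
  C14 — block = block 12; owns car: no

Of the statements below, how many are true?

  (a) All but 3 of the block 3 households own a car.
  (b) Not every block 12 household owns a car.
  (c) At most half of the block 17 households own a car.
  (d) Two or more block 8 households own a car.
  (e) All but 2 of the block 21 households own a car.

4

(a) block 3: |A| = 5, |A ∩ B| = 2; needs |A ∖ B| = 3 — true.
(b) block 12: |A| = 9, |A ∩ B| = 8; needs A ⊄ B (|A ∖ B| ≥ 1) — true.
(c) block 17: |A| = 9, |A ∩ B| = 5; needs |A ∩ B| ≤ |A ∖ B| — false.
(d) block 8: |A| = 5, |A ∩ B| = 2; needs |A ∩ B| ≥ 2 — true.
(e) block 21: |A| = 5, |A ∩ B| = 3; needs |A ∖ B| = 2 — true.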